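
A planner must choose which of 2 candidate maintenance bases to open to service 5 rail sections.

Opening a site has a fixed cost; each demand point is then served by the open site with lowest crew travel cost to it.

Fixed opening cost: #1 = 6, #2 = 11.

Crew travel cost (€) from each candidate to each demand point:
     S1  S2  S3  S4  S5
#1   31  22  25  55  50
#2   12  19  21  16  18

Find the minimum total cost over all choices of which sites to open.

97

Open {#2}: assign each demand point to its cheapest open site.
  S1→#2 12, S2→#2 19, S3→#2 21, S4→#2 16, S5→#2 18
  crew travel cost 86, fixed 11 → total 97.
Compare {#1, #2}: crew travel cost 86 + fixed 17 = 103.
Compare {#1}: crew travel cost 183 + fixed 6 = 189.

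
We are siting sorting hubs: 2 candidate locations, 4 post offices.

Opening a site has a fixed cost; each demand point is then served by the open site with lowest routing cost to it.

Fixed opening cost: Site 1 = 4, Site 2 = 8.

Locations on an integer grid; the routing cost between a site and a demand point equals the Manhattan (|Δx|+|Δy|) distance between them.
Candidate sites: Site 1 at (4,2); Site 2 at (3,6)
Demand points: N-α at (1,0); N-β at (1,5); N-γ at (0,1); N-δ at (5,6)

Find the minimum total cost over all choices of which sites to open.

25

Open {Site 1}: assign each demand point to its cheapest open site.
  N-α→Site 1 5, N-β→Site 1 6, N-γ→Site 1 5, N-δ→Site 1 5
  routing cost 21, fixed 4 → total 25.
Compare {Site 1, Site 2}: routing cost 15 + fixed 12 = 27.
Compare {Site 2}: routing cost 21 + fixed 8 = 29.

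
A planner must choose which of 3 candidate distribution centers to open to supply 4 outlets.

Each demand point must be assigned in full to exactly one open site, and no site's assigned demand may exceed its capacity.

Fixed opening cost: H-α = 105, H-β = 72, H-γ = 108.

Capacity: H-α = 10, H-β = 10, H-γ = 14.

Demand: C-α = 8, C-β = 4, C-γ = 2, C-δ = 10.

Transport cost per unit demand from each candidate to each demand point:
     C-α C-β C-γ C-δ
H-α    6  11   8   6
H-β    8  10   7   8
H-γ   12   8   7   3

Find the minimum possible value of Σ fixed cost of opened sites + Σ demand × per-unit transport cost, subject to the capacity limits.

320

Open {H-β, H-γ}; cheapest assignment that respects the capacities:
  H-β (cap 10, load 10): C-α, C-γ — cost 8×8 + 2×7 = 78
  H-γ (cap 14, load 14): C-β, C-δ — cost 4×8 + 10×3 = 62
  Shipping 140, fixed 180 → total 320.
  Any other capacity-feasible assignment to {H-β, H-γ} ships for at least 140.
Compare {H-α, H-γ}: its best feasible assignment gives total 339.
Compare {H-α, H-β, H-γ}: its best feasible assignment gives total 409.
Every other set of open sites that can feasibly serve all demand totals ≥ 339 even under its best assignment. Minimum: 320.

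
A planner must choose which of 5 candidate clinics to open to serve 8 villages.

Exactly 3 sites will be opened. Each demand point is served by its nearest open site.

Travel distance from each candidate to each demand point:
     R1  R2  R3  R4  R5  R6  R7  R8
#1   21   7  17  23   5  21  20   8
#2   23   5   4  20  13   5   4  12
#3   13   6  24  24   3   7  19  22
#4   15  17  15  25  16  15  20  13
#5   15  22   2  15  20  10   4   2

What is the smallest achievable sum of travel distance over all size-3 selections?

Open {#2, #3, #5}.
  R1→#3 13, R2→#2 5, R3→#5 2, R4→#5 15, R5→#3 3, R6→#2 5, R7→#2 4, R8→#5 2  ⇒ total 49.
Compare {#1, #3, #5}: total 52.
Compare {#3, #4, #5}: total 52.
No size-3 selection does better; minimum is 49.

49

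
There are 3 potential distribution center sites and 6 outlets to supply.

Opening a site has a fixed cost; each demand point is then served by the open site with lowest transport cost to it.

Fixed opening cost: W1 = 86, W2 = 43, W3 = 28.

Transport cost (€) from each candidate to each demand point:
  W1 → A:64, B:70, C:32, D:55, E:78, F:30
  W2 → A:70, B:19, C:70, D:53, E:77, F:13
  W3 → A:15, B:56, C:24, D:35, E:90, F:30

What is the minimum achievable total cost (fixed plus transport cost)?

Open {W2, W3}: assign each demand point to its cheapest open site.
  A→W3 15, B→W2 19, C→W3 24, D→W3 35, E→W2 77, F→W2 13
  transport cost 183, fixed 71 → total 254.
Compare {W3}: transport cost 250 + fixed 28 = 278.
Compare {W1, W2, W3}: transport cost 183 + fixed 157 = 340.
Compare {W2}: transport cost 302 + fixed 43 = 345.
All other subsets cost ≥ 278. Minimum total cost: 254.

254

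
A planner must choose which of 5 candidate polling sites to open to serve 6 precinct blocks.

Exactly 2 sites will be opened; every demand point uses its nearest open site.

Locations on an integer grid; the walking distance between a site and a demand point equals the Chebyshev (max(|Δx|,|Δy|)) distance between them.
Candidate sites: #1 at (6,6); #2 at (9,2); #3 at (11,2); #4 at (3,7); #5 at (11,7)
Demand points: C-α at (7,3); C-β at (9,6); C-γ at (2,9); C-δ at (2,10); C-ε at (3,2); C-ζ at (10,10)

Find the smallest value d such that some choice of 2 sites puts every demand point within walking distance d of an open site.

4

Open {#1, #2}.
  Farthest demand point is C-γ at walking distance 4 (to #1); all others are ≤ 4.
With {#1, #3} the worst case is 4.
With {#1, #4} the worst case is 4.
No size-2 selection achieves below 4.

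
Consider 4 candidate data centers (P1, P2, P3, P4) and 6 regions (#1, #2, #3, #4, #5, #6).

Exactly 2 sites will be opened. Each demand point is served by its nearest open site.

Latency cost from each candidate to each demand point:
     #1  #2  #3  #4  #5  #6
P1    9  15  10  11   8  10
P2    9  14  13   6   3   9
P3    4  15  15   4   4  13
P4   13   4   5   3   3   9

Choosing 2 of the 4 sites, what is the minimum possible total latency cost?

Open {P3, P4}.
  #1→P3 4, #2→P4 4, #3→P4 5, #4→P4 3, #5→P4 3, #6→P4 9  ⇒ total 28.
Compare {P1, P4}: total 33.
Compare {P2, P4}: total 33.
No size-2 selection does better; minimum is 28.

28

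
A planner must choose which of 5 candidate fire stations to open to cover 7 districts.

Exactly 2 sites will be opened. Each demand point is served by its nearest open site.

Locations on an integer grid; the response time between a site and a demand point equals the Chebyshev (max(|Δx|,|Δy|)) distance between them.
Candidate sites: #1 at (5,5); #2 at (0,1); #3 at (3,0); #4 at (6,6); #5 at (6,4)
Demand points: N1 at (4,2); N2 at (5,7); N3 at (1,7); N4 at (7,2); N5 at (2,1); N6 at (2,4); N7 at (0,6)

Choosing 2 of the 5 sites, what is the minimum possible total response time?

Open {#1, #3}.
  N1→#3 2, N2→#1 2, N3→#1 4, N4→#1 3, N5→#3 1, N6→#1 3, N7→#1 5  ⇒ total 20.
Compare {#1, #2}: total 22.
Compare {#1, #5}: total 22.
No size-2 selection does better; minimum is 20.

20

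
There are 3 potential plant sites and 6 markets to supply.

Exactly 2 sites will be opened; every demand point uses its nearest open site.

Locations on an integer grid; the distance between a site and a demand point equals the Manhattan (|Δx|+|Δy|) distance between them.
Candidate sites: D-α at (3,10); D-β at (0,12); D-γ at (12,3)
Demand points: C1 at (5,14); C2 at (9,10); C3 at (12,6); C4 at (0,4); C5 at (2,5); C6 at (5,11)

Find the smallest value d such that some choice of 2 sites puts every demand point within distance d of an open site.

Open {D-α, D-γ}.
  Farthest demand point is C4 at distance 9 (to D-α); all others are ≤ 9.
With {D-β, D-γ} the worst case is 10.
With {D-α, D-β} the worst case is 13.
No size-2 selection achieves below 9.

9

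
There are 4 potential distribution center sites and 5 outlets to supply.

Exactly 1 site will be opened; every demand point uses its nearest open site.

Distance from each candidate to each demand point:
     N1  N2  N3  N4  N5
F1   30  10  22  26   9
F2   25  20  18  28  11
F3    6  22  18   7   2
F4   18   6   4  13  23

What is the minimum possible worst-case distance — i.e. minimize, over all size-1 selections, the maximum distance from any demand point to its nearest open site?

Open {F3}.
  Farthest demand point is N2 at distance 22 (to F3); all others are ≤ 22.
With {F4} the worst case is 23.
With {F2} the worst case is 28.
No size-1 selection achieves below 22.

22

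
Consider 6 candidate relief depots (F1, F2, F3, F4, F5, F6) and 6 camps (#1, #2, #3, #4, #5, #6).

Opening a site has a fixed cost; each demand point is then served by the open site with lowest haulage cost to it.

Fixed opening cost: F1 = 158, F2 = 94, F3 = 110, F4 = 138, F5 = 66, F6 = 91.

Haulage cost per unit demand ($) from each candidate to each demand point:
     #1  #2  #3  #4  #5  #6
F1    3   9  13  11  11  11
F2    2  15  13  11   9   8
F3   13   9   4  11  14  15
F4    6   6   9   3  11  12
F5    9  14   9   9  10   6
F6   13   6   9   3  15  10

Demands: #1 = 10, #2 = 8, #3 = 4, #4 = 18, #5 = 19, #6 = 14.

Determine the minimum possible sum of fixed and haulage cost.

Open {F2, F6}: assign each demand point to its cheapest open site.
  #1→F2 10×2=20, #2→F6 8×6=48, #3→F6 4×9=36, #4→F6 18×3=54, #5→F2 19×9=171, #6→F2 14×8=112
  haulage cost 441, fixed 185 → total 626.
Compare {F5, F6}: haulage cost 502 + fixed 157 = 659.
Compare {F2, F5, F6}: haulage cost 413 + fixed 251 = 664.
Compare {F2, F4}: haulage cost 441 + fixed 232 = 673.
All other subsets cost ≥ 659. Minimum total cost: 626.

626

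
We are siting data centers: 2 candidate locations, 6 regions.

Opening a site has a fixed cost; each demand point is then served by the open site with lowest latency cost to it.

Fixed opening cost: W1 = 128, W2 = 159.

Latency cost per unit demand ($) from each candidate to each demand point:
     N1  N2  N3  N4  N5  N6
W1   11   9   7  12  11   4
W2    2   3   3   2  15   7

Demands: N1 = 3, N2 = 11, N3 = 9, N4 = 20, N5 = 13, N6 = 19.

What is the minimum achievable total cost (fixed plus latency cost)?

Open {W2}: assign each demand point to its cheapest open site.
  N1→W2 3×2=6, N2→W2 11×3=33, N3→W2 9×3=27, N4→W2 20×2=40, N5→W2 13×15=195, N6→W2 19×7=133
  latency cost 434, fixed 159 → total 593.
Compare {W1, W2}: latency cost 325 + fixed 287 = 612.
Compare {W1}: latency cost 654 + fixed 128 = 782.

593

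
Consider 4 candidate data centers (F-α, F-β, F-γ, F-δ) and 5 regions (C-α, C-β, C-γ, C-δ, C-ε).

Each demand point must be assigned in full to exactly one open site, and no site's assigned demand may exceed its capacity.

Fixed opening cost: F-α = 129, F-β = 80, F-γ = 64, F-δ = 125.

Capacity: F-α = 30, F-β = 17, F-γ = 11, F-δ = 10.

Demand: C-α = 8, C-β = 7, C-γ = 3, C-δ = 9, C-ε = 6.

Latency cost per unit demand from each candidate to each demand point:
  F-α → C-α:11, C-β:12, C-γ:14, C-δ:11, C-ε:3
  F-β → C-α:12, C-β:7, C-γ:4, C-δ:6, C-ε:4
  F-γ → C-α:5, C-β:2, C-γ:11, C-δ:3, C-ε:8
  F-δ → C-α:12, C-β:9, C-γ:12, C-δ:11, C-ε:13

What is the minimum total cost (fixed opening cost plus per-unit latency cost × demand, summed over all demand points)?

Open {F-α, F-γ}; cheapest assignment that respects the capacities:
  F-α (cap 30, load 23): C-α, C-δ, C-ε — cost 8×11 + 9×11 + 6×3 = 205
  F-γ (cap 11, load 10): C-β, C-γ — cost 7×2 + 3×11 = 47
  Shipping 252, fixed 193 → total 445.
  Any other capacity-feasible assignment to {F-α, F-γ} ships for at least 252.
Compare {F-α, F-β, F-γ}: its best feasible assignment gives total 459.
Compare {F-α, F-β}: its best feasible assignment gives total 460.
Every other set of open sites that can feasibly serve all demand totals ≥ 459 even under its best assignment. Minimum: 445.

445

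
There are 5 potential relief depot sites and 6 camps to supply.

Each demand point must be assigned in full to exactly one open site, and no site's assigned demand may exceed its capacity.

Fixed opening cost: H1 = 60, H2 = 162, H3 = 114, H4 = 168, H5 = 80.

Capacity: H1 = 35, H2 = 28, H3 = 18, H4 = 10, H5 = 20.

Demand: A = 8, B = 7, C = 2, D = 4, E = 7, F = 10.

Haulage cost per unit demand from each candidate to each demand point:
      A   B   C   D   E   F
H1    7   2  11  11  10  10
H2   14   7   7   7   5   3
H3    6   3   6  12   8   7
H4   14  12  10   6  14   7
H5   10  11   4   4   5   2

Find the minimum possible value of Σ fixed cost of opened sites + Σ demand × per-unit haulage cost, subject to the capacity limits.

317

Open {H1, H5}; cheapest assignment that respects the capacities:
  H1 (cap 35, load 19): A, B, D — cost 8×7 + 7×2 + 4×11 = 114
  H5 (cap 20, load 19): C, E, F — cost 2×4 + 7×5 + 10×2 = 63
  Shipping 177, fixed 140 → total 317.
  Any other capacity-feasible assignment to {H1, H5} ships for at least 177.
Compare {H1, H2}: its best feasible assignment gives total 399.
Compare {H1, H3, H5}: its best feasible assignment gives total 416.
Every other set of open sites that can feasibly serve all demand totals ≥ 399 even under its best assignment. Minimum: 317.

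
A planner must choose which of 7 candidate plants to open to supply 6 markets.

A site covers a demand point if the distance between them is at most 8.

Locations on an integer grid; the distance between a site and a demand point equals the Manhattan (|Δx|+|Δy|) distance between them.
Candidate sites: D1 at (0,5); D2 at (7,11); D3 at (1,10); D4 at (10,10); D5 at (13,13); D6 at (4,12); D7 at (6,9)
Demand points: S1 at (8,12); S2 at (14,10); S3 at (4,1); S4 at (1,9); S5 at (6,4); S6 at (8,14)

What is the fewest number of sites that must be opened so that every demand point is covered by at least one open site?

2

Coverage sets (demand points within 8 of each site):
  D1: {S3, S4, S5}
  D2: {S1, S2, S4, S5, S6}
  D3: {S4}
  D4: {S1, S2, S6}
  D5: {S1, S2, S6}
  D6: {S1, S4, S6}
  D7: {S1, S4, S5, S6}
No single site covers all 6 demand points.
But {D1, D2} covers everything, so the minimum is 2.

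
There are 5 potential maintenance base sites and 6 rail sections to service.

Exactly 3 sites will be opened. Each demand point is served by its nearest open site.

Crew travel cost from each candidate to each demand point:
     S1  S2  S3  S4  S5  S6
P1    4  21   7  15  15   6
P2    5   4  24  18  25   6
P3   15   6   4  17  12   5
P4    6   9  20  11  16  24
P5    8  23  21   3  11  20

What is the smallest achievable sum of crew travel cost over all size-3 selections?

32

Open {P2, P3, P5}.
  S1→P2 5, S2→P2 4, S3→P3 4, S4→P5 3, S5→P5 11, S6→P3 5  ⇒ total 32.
Compare {P1, P3, P5}: total 33.
Compare {P1, P2, P5}: total 35.
No size-3 selection does better; minimum is 32.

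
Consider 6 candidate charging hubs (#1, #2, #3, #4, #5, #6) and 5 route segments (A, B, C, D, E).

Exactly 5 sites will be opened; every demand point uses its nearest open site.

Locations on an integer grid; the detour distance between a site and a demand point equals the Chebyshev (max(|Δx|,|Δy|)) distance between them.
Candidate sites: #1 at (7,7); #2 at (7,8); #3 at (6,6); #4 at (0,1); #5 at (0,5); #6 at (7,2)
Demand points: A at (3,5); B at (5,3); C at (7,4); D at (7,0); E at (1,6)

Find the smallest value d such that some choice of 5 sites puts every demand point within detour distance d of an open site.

Open {#1, #2, #3, #5, #6}.
  Farthest demand point is A at detour distance 3 (to #3); all others are ≤ 3.
With {#1, #2, #4, #5, #6} the worst case is 3.
With {#1, #3, #4, #5, #6} the worst case is 3.
No size-5 selection achieves below 3.

3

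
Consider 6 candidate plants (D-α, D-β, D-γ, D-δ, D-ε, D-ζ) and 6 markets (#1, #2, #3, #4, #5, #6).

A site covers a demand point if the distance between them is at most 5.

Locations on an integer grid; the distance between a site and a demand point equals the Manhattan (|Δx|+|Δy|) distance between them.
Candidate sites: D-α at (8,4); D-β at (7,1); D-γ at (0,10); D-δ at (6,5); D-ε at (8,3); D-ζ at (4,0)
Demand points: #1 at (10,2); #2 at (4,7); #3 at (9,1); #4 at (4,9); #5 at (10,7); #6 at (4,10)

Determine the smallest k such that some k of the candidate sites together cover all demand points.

3

Coverage sets (demand points within 5 of each site):
  D-α: {#1, #3, #5}
  D-β: {#1, #3}
  D-γ: {#4, #6}
  D-δ: {#2}
  D-ε: {#1, #3}
  D-ζ: {}
No 2 sites suffice: every size-2 union leaves at least one demand point uncovered.
But {D-α, D-γ, D-δ} covers everything, so the minimum is 3.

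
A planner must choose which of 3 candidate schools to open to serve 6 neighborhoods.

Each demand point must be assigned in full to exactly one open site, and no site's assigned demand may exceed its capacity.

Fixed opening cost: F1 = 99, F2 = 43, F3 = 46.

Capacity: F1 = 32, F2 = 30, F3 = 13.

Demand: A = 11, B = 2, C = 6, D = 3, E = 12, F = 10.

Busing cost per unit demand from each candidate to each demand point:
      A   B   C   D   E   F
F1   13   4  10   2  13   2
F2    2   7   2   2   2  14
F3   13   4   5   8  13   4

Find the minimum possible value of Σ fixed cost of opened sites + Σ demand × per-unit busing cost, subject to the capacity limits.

234

Open {F1, F2}; cheapest assignment that respects the capacities:
  F1 (cap 32, load 15): B, D, F — cost 2×4 + 3×2 + 10×2 = 34
  F2 (cap 30, load 29): A, C, E — cost 11×2 + 6×2 + 12×2 = 58
  Shipping 92, fixed 142 → total 234.
  Any other capacity-feasible assignment to {F1, F2} ships for at least 92.
Compare {F1, F2, F3}: its best feasible assignment gives total 280.
Compare {F1, F3}: its best feasible assignment gives total 538.
Every other set of open sites that can feasibly serve all demand totals ≥ 280 even under its best assignment. Minimum: 234.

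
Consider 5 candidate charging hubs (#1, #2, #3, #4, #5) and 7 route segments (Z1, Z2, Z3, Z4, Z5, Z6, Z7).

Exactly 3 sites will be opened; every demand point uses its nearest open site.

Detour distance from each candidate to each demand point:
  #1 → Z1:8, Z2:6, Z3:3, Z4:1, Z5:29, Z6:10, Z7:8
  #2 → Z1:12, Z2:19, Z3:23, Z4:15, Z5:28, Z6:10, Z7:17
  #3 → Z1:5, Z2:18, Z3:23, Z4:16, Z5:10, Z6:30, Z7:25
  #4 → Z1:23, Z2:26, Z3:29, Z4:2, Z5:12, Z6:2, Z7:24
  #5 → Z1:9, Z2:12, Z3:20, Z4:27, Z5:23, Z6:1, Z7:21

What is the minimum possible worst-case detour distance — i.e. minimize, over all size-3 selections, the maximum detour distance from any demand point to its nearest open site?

10

Open {#1, #2, #3}.
  Farthest demand point is Z5 at detour distance 10 (to #3); all others are ≤ 10.
With {#1, #3, #4} the worst case is 10.
With {#1, #3, #5} the worst case is 10.
No size-3 selection achieves below 10.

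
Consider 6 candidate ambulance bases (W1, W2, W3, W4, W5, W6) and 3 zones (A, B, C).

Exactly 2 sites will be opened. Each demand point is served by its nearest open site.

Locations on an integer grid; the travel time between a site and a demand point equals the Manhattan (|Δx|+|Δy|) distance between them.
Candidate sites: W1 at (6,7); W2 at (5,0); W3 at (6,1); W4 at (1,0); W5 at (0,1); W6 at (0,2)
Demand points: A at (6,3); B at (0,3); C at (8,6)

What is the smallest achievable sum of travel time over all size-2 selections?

8

Open {W1, W6}.
  A→W1 4, B→W6 1, C→W1 3  ⇒ total 8.
Compare {W1, W5}: total 9.
Compare {W3, W6}: total 10.
No size-2 selection does better; minimum is 8.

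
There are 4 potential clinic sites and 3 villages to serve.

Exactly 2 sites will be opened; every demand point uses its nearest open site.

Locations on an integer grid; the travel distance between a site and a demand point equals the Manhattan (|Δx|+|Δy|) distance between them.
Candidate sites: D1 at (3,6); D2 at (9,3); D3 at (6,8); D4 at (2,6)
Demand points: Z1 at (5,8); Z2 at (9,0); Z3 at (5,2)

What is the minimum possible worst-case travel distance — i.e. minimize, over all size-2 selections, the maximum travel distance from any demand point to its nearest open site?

Open {D1, D2}.
  Farthest demand point is Z3 at travel distance 5 (to D2); all others are ≤ 5.
With {D2, D3} the worst case is 5.
With {D2, D4} the worst case is 5.
No size-2 selection achieves below 5.

5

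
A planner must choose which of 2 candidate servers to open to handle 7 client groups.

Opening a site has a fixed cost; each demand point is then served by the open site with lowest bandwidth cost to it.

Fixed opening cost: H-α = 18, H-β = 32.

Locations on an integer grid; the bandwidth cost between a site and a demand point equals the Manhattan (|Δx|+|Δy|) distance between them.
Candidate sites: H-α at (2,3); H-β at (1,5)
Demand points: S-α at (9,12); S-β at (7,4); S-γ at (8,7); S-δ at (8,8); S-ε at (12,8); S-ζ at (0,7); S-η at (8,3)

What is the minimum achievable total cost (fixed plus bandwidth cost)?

Open {H-α}: assign each demand point to its cheapest open site.
  S-α→H-α 16, S-β→H-α 6, S-γ→H-α 10, S-δ→H-α 11, S-ε→H-α 15, S-ζ→H-α 6, S-η→H-α 6
  bandwidth cost 70, fixed 18 → total 88.
Compare {H-β}: bandwidth cost 67 + fixed 32 = 99.
Compare {H-α, H-β}: bandwidth cost 63 + fixed 50 = 113.

88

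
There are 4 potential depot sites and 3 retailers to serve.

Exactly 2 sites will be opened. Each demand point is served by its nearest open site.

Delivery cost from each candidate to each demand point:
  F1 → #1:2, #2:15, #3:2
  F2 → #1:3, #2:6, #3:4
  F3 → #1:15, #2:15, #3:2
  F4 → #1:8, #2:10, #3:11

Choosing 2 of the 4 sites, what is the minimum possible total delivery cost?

10

Open {F1, F2}.
  #1→F1 2, #2→F2 6, #3→F1 2  ⇒ total 10.
Compare {F2, F3}: total 11.
Compare {F2, F4}: total 13.
No size-2 selection does better; minimum is 10.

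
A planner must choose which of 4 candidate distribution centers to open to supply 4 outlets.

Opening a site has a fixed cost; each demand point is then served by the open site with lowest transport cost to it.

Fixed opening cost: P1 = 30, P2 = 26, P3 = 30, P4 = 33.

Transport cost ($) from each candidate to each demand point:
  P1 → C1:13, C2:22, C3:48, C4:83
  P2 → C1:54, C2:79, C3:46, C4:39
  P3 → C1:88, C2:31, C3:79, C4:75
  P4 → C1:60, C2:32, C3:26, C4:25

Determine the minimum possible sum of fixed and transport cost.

Open {P1, P4}: assign each demand point to its cheapest open site.
  C1→P1 13, C2→P1 22, C3→P4 26, C4→P4 25
  transport cost 86, fixed 63 → total 149.
Compare {P1, P2, P4}: transport cost 86 + fixed 89 = 175.
Compare {P4}: transport cost 143 + fixed 33 = 176.
Compare {P1, P2}: transport cost 120 + fixed 56 = 176.
All other subsets cost ≥ 175. Minimum total cost: 149.

149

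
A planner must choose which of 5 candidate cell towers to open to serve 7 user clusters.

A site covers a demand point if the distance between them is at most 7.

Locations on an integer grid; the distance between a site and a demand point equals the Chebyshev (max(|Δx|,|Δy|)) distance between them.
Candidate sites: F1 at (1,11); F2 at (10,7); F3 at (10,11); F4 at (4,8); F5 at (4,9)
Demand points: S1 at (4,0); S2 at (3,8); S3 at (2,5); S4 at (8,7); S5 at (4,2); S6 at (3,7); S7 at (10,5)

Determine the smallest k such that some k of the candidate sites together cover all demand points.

Coverage sets (demand points within 7 of each site):
  F1: {S2, S3, S4, S6}
  F2: {S1, S2, S4, S5, S6, S7}
  F3: {S2, S4, S6, S7}
  F4: {S2, S3, S4, S5, S6, S7}
  F5: {S2, S3, S4, S5, S6, S7}
No single site covers all 7 demand points.
But {F1, F2} covers everything, so the minimum is 2.

2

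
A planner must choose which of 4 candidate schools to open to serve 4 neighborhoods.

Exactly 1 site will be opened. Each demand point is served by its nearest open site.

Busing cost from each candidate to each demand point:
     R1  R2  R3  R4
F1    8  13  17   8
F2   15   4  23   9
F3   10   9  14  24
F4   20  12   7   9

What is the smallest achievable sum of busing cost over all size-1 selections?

Open {F1}.
  R1→F1 8, R2→F1 13, R3→F1 17, R4→F1 8  ⇒ total 46.
Compare {F4}: total 48.
Compare {F2}: total 51.
No size-1 selection does better; minimum is 46.

46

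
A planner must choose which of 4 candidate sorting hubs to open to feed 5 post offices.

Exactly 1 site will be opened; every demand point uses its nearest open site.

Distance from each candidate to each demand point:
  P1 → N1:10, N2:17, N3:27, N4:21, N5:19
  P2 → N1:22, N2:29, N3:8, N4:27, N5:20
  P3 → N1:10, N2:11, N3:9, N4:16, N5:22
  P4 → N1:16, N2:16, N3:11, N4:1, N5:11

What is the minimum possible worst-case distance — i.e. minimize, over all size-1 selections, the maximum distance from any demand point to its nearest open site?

Open {P4}.
  Farthest demand point is N1 at distance 16 (to P4); all others are ≤ 16.
With {P3} the worst case is 22.
With {P1} the worst case is 27.
No size-1 selection achieves below 16.

16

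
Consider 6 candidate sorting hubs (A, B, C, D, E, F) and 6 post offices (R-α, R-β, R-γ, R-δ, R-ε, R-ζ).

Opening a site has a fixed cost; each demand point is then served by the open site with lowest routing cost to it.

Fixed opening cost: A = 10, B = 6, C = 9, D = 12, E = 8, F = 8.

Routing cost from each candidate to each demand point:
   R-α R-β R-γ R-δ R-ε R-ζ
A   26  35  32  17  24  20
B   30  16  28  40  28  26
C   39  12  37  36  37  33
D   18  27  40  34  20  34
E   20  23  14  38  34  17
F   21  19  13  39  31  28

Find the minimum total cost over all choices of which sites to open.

131

Open {A, C, E}: assign each demand point to its cheapest open site.
  R-α→E 20, R-β→C 12, R-γ→E 14, R-δ→A 17, R-ε→A 24, R-ζ→E 17
  routing cost 104, fixed 27 → total 131.
Compare {A, F}: routing cost 114 + fixed 18 = 132.
Compare {A, B, E}: routing cost 108 + fixed 24 = 132.
Compare {A, E}: routing cost 115 + fixed 18 = 133.
All other subsets cost ≥ 132. Minimum total cost: 131.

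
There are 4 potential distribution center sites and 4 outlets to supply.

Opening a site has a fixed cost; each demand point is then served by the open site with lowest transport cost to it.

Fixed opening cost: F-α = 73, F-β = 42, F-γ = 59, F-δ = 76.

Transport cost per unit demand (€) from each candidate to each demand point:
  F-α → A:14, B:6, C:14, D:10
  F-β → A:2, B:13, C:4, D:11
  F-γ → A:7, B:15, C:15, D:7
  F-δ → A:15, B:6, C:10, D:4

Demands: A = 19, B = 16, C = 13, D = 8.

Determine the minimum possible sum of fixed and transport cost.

Open {F-β, F-δ}: assign each demand point to its cheapest open site.
  A→F-β 19×2=38, B→F-δ 16×6=96, C→F-β 13×4=52, D→F-δ 8×4=32
  transport cost 218, fixed 118 → total 336.
Compare {F-α, F-β}: transport cost 266 + fixed 115 = 381.
Compare {F-β, F-γ, F-δ}: transport cost 218 + fixed 177 = 395.
Compare {F-α, F-β, F-δ}: transport cost 218 + fixed 191 = 409.
All other subsets cost ≥ 381. Minimum total cost: 336.

336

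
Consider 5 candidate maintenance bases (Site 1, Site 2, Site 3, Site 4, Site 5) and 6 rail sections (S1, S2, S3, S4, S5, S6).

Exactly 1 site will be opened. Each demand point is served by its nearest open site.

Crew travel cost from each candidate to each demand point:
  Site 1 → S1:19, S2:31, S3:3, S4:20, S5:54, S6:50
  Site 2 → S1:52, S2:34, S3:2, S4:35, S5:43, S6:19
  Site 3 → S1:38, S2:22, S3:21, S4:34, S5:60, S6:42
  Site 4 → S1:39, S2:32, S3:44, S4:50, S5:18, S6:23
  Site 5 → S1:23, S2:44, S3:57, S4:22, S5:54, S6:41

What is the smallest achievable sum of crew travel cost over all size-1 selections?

Open {Site 1}.
  S1→Site 1 19, S2→Site 1 31, S3→Site 1 3, S4→Site 1 20, S5→Site 1 54, S6→Site 1 50  ⇒ total 177.
Compare {Site 2}: total 185.
Compare {Site 4}: total 206.
No size-1 selection does better; minimum is 177.

177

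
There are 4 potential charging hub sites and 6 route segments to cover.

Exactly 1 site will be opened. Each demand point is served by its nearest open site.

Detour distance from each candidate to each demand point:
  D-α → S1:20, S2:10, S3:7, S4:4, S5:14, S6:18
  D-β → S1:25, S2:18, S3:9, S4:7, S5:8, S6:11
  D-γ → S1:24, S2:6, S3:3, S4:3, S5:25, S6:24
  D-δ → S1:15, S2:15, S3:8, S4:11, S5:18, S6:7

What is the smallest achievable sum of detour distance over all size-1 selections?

Open {D-α}.
  S1→D-α 20, S2→D-α 10, S3→D-α 7, S4→D-α 4, S5→D-α 14, S6→D-α 18  ⇒ total 73.
Compare {D-δ}: total 74.
Compare {D-β}: total 78.
No size-1 selection does better; minimum is 73.

73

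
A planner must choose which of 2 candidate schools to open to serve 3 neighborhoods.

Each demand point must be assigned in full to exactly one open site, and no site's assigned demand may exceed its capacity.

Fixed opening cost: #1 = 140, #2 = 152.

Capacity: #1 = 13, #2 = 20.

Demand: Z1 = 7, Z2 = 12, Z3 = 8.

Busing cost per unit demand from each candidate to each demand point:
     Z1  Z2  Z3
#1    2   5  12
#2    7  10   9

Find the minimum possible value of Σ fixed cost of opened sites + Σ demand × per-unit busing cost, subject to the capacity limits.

473

Open {#1, #2}; cheapest assignment that respects the capacities:
  #1 (cap 13, load 12): Z2 — cost 12×5 = 60
  #2 (cap 20, load 15): Z1, Z3 — cost 7×7 + 8×9 = 121
  Shipping 181, fixed 292 → total 473.
  Any other capacity-feasible assignment to {#1, #2} ships for at least 181.
Total demand is 27 and no other set of sites has combined capacity ≥ 27, so {#1, #2} is the only feasible choice of open sites. Minimum: 473.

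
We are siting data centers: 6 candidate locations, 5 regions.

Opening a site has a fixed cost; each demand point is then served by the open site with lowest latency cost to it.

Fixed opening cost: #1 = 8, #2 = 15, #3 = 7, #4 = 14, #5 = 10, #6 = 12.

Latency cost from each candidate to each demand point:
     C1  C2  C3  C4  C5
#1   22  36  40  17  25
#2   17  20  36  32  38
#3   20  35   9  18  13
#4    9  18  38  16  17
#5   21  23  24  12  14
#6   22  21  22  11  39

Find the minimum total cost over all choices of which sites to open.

86

Open {#3, #4}: assign each demand point to its cheapest open site.
  C1→#4 9, C2→#4 18, C3→#3 9, C4→#4 16, C5→#3 13
  latency cost 65, fixed 21 → total 86.
Compare {#3, #4, #5}: latency cost 61 + fixed 31 = 92.
Compare {#3, #6}: latency cost 74 + fixed 19 = 93.
Compare {#3, #4, #6}: latency cost 60 + fixed 33 = 93.
All other subsets cost ≥ 92. Minimum total cost: 86.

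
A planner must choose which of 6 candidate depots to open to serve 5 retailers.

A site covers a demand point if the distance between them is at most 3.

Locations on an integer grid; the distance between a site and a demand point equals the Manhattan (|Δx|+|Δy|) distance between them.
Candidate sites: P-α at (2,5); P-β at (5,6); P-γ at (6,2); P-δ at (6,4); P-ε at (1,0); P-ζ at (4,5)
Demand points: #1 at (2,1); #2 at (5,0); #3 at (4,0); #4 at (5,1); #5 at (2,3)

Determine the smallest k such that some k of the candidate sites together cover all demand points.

Coverage sets (demand points within 3 of each site):
  P-α: {#5}
  P-β: {}
  P-γ: {#2, #4}
  P-δ: {}
  P-ε: {#1, #3}
  P-ζ: {}
No 2 sites suffice: every size-2 union leaves at least one demand point uncovered.
But {P-α, P-γ, P-ε} covers everything, so the minimum is 3.

3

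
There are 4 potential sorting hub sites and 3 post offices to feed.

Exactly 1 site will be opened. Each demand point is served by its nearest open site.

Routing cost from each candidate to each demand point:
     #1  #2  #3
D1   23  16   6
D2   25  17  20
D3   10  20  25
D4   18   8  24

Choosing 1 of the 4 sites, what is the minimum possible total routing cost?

45

Open {D1}.
  #1→D1 23, #2→D1 16, #3→D1 6  ⇒ total 45.
Compare {D4}: total 50.
Compare {D3}: total 55.
No size-1 selection does better; minimum is 45.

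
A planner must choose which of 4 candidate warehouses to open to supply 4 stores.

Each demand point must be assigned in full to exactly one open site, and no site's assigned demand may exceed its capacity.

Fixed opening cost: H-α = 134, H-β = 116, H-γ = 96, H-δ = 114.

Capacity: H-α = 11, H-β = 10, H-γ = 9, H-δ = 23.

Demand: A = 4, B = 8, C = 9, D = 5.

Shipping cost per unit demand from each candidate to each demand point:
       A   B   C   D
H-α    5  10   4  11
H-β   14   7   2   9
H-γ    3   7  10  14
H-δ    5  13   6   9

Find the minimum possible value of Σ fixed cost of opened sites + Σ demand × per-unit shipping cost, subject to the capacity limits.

385

Open {H-γ, H-δ}; cheapest assignment that respects the capacities:
  H-γ (cap 9, load 8): B — cost 8×7 = 56
  H-δ (cap 23, load 18): A, C, D — cost 4×5 + 9×6 + 5×9 = 119
  Shipping 175, fixed 210 → total 385.
  Any other capacity-feasible assignment to {H-γ, H-δ} ships for at least 175.
Compare {H-β, H-δ}: its best feasible assignment gives total 405.
Compare {H-α, H-δ}: its best feasible assignment gives total 447.
Every other set of open sites that can feasibly serve all demand totals ≥ 405 even under its best assignment. Minimum: 385.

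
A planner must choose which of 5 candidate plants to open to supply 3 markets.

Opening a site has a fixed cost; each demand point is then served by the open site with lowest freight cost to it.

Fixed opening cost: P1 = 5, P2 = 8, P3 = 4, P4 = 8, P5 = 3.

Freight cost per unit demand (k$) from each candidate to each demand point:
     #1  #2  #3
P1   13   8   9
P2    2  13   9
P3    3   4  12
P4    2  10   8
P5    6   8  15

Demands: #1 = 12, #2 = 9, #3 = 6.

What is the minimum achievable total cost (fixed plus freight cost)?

Open {P3, P4}: assign each demand point to its cheapest open site.
  #1→P4 12×2=24, #2→P3 9×4=36, #3→P4 6×8=48
  freight cost 108, fixed 12 → total 120.
Compare {P3, P4, P5}: freight cost 108 + fixed 15 = 123.
Compare {P1, P3, P4}: freight cost 108 + fixed 17 = 125.
Compare {P2, P3}: freight cost 114 + fixed 12 = 126.
All other subsets cost ≥ 123. Minimum total cost: 120.

120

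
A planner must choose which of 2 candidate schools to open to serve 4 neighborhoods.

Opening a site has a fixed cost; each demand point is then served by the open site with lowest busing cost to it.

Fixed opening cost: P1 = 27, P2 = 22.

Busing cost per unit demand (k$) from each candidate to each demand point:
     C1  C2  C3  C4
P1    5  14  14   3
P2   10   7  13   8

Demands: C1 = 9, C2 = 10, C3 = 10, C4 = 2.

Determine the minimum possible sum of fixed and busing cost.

Open {P1, P2}: assign each demand point to its cheapest open site.
  C1→P1 9×5=45, C2→P2 10×7=70, C3→P2 10×13=130, C4→P1 2×3=6
  busing cost 251, fixed 49 → total 300.
Compare {P2}: busing cost 306 + fixed 22 = 328.
Compare {P1}: busing cost 331 + fixed 27 = 358.

300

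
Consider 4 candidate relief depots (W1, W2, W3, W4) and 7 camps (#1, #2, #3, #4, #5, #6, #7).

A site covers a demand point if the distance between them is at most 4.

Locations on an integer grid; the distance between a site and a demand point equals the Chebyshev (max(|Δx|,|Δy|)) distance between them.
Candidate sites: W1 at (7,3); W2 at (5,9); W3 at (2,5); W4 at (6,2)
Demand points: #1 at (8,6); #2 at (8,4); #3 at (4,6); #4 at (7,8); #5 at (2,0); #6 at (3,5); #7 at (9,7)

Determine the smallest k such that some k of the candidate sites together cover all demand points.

2

Coverage sets (demand points within 4 of each site):
  W1: {#1, #2, #3, #6, #7}
  W2: {#1, #3, #4, #6, #7}
  W3: {#3, #6}
  W4: {#1, #2, #3, #5, #6}
No single site covers all 7 demand points.
But {W2, W4} covers everything, so the minimum is 2.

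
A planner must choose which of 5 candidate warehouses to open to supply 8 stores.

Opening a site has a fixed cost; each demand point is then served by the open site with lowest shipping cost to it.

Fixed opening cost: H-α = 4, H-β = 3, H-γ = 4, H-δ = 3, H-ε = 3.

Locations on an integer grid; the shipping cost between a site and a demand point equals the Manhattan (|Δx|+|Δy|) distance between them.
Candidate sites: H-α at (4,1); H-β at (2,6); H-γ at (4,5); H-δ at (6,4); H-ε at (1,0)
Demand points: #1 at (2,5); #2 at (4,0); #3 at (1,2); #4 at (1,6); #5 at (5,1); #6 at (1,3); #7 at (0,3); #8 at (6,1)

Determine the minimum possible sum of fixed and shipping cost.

25

Open {H-α, H-β, H-ε}: assign each demand point to its cheapest open site.
  #1→H-β 1, #2→H-α 1, #3→H-ε 2, #4→H-β 1, #5→H-α 1, #6→H-ε 3, #7→H-ε 4, #8→H-α 2
  shipping cost 15, fixed 10 → total 25.
Compare {H-α, H-β}: shipping cost 19 + fixed 7 = 26.
Compare {H-α, H-β, H-δ, H-ε}: shipping cost 15 + fixed 13 = 28.
Compare {H-α, H-β, H-δ}: shipping cost 19 + fixed 10 = 29.
All other subsets cost ≥ 26. Minimum total cost: 25.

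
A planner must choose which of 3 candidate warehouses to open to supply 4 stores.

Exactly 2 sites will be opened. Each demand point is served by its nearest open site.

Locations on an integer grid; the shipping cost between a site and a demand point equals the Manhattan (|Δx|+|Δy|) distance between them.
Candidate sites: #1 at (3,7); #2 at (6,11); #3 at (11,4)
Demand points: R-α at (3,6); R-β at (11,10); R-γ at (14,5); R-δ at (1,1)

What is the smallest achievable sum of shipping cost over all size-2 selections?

19

Open {#1, #3}.
  R-α→#1 1, R-β→#3 6, R-γ→#3 4, R-δ→#1 8  ⇒ total 19.
Compare {#1, #2}: total 28.
Compare {#2, #3}: total 31.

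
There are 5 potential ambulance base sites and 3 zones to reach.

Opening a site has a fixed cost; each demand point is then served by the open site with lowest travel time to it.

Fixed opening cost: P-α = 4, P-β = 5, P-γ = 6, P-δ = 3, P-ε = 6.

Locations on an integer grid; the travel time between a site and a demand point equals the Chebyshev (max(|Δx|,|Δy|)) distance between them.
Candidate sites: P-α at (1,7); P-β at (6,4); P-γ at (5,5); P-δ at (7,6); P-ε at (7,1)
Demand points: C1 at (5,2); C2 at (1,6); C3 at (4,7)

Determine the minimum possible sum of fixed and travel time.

13

Open {P-α}: assign each demand point to its cheapest open site.
  C1→P-α 5, C2→P-α 1, C3→P-α 3
  travel time 9, fixed 4 → total 13.
Compare {P-β}: travel time 10 + fixed 5 = 15.
Compare {P-γ}: travel time 9 + fixed 6 = 15.
Compare {P-α, P-β}: travel time 6 + fixed 9 = 15.
All other subsets cost ≥ 15. Minimum total cost: 13.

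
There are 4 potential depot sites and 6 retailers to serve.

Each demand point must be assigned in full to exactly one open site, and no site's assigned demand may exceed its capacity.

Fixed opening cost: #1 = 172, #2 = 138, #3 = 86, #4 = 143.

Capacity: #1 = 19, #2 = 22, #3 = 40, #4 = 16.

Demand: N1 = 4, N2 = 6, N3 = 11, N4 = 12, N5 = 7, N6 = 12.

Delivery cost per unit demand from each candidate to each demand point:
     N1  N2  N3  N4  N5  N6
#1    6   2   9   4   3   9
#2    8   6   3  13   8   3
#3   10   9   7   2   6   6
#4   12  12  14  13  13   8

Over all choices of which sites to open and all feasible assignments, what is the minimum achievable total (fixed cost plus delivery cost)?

Open {#2, #3}; cheapest assignment that respects the capacities:
  #2 (cap 22, load 21): N1, N2, N3 — cost 4×8 + 6×6 + 11×3 = 101
  #3 (cap 40, load 31): N4, N5, N6 — cost 12×2 + 7×6 + 12×6 = 138
  Shipping 239, fixed 224 → total 463.
  Any other capacity-feasible assignment to {#2, #3} ships for at least 239.
Compare {#1, #3}: its best feasible assignment gives total 488.
Compare {#3, #4}: its best feasible assignment gives total 562.
Every other set of open sites that can feasibly serve all demand totals ≥ 488 even under its best assignment. Minimum: 463.

463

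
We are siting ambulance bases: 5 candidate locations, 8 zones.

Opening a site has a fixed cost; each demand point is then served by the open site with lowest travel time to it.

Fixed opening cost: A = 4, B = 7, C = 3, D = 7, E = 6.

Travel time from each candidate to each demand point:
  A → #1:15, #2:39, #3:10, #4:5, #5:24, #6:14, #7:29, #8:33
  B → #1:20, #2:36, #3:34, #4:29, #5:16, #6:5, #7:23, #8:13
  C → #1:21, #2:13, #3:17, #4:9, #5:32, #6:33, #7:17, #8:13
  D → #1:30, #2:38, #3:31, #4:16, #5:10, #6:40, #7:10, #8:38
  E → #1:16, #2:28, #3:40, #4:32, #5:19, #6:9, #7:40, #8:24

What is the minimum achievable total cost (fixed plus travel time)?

Open {A, B, C, D}: assign each demand point to its cheapest open site.
  #1→A 15, #2→C 13, #3→A 10, #4→A 5, #5→D 10, #6→B 5, #7→D 10, #8→B 13
  travel time 81, fixed 21 → total 102.
Compare {A, C, D}: travel time 90 + fixed 14 = 104.
Compare {A, C, D, E}: travel time 85 + fixed 20 = 105.
Compare {A, B, C}: travel time 94 + fixed 14 = 108.
All other subsets cost ≥ 104. Minimum total cost: 102.

102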